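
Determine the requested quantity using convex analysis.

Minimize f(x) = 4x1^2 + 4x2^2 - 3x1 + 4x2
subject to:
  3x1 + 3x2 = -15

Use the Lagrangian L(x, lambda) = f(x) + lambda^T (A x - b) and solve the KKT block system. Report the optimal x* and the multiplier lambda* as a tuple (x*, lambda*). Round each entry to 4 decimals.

Form the Lagrangian:
  L(x, lambda) = (1/2) x^T Q x + c^T x + lambda^T (A x - b)
Stationarity (grad_x L = 0): Q x + c + A^T lambda = 0.
Primal feasibility: A x = b.

This gives the KKT block system:
  [ Q   A^T ] [ x     ]   [-c ]
  [ A    0  ] [ lambda ] = [ b ]

Solving the linear system:
  x*      = (-2.0625, -2.9375)
  lambda* = (6.5)
  f(x*)   = 45.9688

x* = (-2.0625, -2.9375), lambda* = (6.5)


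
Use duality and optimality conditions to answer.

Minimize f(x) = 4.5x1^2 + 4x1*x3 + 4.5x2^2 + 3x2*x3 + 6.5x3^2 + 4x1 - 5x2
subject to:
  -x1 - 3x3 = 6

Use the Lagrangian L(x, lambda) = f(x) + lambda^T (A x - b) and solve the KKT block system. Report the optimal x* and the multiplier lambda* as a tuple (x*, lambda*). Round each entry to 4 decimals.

Form the Lagrangian:
  L(x, lambda) = (1/2) x^T Q x + c^T x + lambda^T (A x - b)
Stationarity (grad_x L = 0): Q x + c + A^T lambda = 0.
Primal feasibility: A x = b.

This gives the KKT block system:
  [ Q   A^T ] [ x     ]   [-c ]
  [ A    0  ] [ lambda ] = [ b ]

Solving the linear system:
  x*      = (-0.4493, 1.1723, -1.8502)
  lambda* = (-7.4444)
  f(x*)   = 18.504

x* = (-0.4493, 1.1723, -1.8502), lambda* = (-7.4444)


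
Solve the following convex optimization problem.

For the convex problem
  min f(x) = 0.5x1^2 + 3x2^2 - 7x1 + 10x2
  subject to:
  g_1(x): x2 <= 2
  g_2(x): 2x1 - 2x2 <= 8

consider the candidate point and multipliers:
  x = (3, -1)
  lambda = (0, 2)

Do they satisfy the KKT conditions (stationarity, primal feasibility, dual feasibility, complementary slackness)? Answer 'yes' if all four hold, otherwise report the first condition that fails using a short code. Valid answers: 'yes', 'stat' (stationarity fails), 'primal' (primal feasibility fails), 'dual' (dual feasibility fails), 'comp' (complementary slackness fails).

Gradient of f: grad f(x) = Q x + c = (-4, 4)
Constraint values g_i(x) = a_i^T x - b_i:
  g_1((3, -1)) = -3
  g_2((3, -1)) = 0
Stationarity residual: grad f(x) + sum_i lambda_i a_i = (0, 0)
  -> stationarity OK
Primal feasibility (all g_i <= 0): OK
Dual feasibility (all lambda_i >= 0): OK
Complementary slackness (lambda_i * g_i(x) = 0 for all i): OK

Verdict: yes, KKT holds.

yes


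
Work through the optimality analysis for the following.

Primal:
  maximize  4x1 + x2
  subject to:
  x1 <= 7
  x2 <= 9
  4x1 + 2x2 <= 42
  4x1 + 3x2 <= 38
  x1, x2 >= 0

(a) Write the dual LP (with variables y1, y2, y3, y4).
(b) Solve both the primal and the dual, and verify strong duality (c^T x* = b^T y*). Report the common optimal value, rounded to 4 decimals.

The standard primal-dual pair for 'max c^T x s.t. A x <= b, x >= 0' is:
  Dual:  min b^T y  s.t.  A^T y >= c,  y >= 0.

So the dual LP is:
  minimize  7y1 + 9y2 + 42y3 + 38y4
  subject to:
    y1 + 4y3 + 4y4 >= 4
    y2 + 2y3 + 3y4 >= 1
    y1, y2, y3, y4 >= 0

Solving the primal: x* = (7, 3.3333).
  primal value c^T x* = 31.3333.
Solving the dual: y* = (2.6667, 0, 0, 0.3333).
  dual value b^T y* = 31.3333.
Strong duality: c^T x* = b^T y*. Confirmed.

31.3333


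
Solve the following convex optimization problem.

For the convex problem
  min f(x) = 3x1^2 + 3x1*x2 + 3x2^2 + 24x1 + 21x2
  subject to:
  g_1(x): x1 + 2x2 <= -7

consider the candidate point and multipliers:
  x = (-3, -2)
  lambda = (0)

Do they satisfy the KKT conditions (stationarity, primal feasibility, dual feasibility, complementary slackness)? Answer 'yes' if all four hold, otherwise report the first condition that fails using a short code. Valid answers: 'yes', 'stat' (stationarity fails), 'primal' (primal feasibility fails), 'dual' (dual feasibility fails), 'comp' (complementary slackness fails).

Gradient of f: grad f(x) = Q x + c = (0, 0)
Constraint values g_i(x) = a_i^T x - b_i:
  g_1((-3, -2)) = 0
Stationarity residual: grad f(x) + sum_i lambda_i a_i = (0, 0)
  -> stationarity OK
Primal feasibility (all g_i <= 0): OK
Dual feasibility (all lambda_i >= 0): OK
Complementary slackness (lambda_i * g_i(x) = 0 for all i): OK

Verdict: yes, KKT holds.

yes


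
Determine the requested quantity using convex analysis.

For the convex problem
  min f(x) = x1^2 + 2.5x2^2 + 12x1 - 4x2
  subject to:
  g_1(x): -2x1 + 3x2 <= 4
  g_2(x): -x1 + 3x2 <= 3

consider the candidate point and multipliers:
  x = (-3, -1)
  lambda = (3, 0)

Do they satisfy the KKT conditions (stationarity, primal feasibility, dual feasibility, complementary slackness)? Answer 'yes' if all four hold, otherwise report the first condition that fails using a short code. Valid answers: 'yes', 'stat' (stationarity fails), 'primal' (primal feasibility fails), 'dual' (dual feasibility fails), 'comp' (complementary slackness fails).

Gradient of f: grad f(x) = Q x + c = (6, -9)
Constraint values g_i(x) = a_i^T x - b_i:
  g_1((-3, -1)) = -1
  g_2((-3, -1)) = -3
Stationarity residual: grad f(x) + sum_i lambda_i a_i = (0, 0)
  -> stationarity OK
Primal feasibility (all g_i <= 0): OK
Dual feasibility (all lambda_i >= 0): OK
Complementary slackness (lambda_i * g_i(x) = 0 for all i): FAILS

Verdict: the first failing condition is complementary_slackness -> comp.

comp


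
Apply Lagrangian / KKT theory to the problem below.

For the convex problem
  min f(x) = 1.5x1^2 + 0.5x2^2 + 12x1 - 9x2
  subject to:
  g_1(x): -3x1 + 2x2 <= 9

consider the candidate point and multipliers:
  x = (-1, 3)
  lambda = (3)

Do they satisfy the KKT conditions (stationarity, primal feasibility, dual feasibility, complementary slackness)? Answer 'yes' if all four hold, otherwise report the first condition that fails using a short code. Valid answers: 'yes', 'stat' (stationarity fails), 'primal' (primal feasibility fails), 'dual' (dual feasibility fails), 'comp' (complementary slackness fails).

Gradient of f: grad f(x) = Q x + c = (9, -6)
Constraint values g_i(x) = a_i^T x - b_i:
  g_1((-1, 3)) = 0
Stationarity residual: grad f(x) + sum_i lambda_i a_i = (0, 0)
  -> stationarity OK
Primal feasibility (all g_i <= 0): OK
Dual feasibility (all lambda_i >= 0): OK
Complementary slackness (lambda_i * g_i(x) = 0 for all i): OK

Verdict: yes, KKT holds.

yes


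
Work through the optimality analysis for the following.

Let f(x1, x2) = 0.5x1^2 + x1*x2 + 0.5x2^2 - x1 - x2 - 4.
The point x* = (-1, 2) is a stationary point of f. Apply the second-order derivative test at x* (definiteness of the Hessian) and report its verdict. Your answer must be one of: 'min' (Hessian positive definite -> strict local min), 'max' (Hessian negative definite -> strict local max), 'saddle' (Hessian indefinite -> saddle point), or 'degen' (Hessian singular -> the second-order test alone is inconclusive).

Compute the Hessian H = grad^2 f:
  H = [[1, 1], [1, 1]]
Verify stationarity: grad f(x*) = H x* + g = (0, 0).
Eigenvalues of H: 0, 2.
H has a zero eigenvalue (singular; positive semidefinite but not definite), so H is neither positive definite, negative definite, nor indefinite. The second-order test alone is inconclusive -> degen.
(Indeed, f is constant along the null direction of H through x*, so x* is not a strict local extremum.)

degen


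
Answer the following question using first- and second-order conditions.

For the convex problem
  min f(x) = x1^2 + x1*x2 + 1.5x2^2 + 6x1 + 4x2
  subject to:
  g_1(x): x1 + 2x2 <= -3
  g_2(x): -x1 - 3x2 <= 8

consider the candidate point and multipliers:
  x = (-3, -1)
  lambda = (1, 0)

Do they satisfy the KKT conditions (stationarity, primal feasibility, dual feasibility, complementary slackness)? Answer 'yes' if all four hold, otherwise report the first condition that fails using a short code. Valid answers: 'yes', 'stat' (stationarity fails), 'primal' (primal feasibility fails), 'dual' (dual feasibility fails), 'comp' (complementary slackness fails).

Gradient of f: grad f(x) = Q x + c = (-1, -2)
Constraint values g_i(x) = a_i^T x - b_i:
  g_1((-3, -1)) = -2
  g_2((-3, -1)) = -2
Stationarity residual: grad f(x) + sum_i lambda_i a_i = (0, 0)
  -> stationarity OK
Primal feasibility (all g_i <= 0): OK
Dual feasibility (all lambda_i >= 0): OK
Complementary slackness (lambda_i * g_i(x) = 0 for all i): FAILS

Verdict: the first failing condition is complementary_slackness -> comp.

comp


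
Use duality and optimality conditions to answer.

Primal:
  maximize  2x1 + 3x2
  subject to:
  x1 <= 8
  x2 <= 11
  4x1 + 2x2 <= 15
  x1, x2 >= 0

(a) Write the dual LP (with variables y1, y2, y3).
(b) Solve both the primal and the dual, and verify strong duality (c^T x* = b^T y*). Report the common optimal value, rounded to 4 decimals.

The standard primal-dual pair for 'max c^T x s.t. A x <= b, x >= 0' is:
  Dual:  min b^T y  s.t.  A^T y >= c,  y >= 0.

So the dual LP is:
  minimize  8y1 + 11y2 + 15y3
  subject to:
    y1 + 4y3 >= 2
    y2 + 2y3 >= 3
    y1, y2, y3 >= 0

Solving the primal: x* = (0, 7.5).
  primal value c^T x* = 22.5.
Solving the dual: y* = (0, 0, 1.5).
  dual value b^T y* = 22.5.
Strong duality: c^T x* = b^T y*. Confirmed.

22.5


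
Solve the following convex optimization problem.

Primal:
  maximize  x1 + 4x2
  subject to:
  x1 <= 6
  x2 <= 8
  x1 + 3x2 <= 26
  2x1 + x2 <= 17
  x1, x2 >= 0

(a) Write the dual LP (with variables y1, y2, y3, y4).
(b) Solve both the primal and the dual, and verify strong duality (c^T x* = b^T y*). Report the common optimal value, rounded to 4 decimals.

The standard primal-dual pair for 'max c^T x s.t. A x <= b, x >= 0' is:
  Dual:  min b^T y  s.t.  A^T y >= c,  y >= 0.

So the dual LP is:
  minimize  6y1 + 8y2 + 26y3 + 17y4
  subject to:
    y1 + y3 + 2y4 >= 1
    y2 + 3y3 + y4 >= 4
    y1, y2, y3, y4 >= 0

Solving the primal: x* = (2, 8).
  primal value c^T x* = 34.
Solving the dual: y* = (0, 1, 1, 0).
  dual value b^T y* = 34.
Strong duality: c^T x* = b^T y*. Confirmed.

34


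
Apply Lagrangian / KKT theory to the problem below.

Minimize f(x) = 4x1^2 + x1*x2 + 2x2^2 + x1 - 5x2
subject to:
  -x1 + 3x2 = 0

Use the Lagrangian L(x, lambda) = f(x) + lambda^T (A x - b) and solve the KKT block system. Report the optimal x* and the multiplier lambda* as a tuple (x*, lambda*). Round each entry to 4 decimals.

Form the Lagrangian:
  L(x, lambda) = (1/2) x^T Q x + c^T x + lambda^T (A x - b)
Stationarity (grad_x L = 0): Q x + c + A^T lambda = 0.
Primal feasibility: A x = b.

This gives the KKT block system:
  [ Q   A^T ] [ x     ]   [-c ]
  [ A    0  ] [ lambda ] = [ b ]

Solving the linear system:
  x*      = (0.0732, 0.0244)
  lambda* = (1.6098)
  f(x*)   = -0.0244

x* = (0.0732, 0.0244), lambda* = (1.6098)


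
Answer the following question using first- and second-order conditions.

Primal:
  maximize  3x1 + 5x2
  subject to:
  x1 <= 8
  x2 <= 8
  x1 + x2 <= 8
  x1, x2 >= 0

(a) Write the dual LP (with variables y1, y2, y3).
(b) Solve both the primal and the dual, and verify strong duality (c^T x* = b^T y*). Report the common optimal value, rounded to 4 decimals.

The standard primal-dual pair for 'max c^T x s.t. A x <= b, x >= 0' is:
  Dual:  min b^T y  s.t.  A^T y >= c,  y >= 0.

So the dual LP is:
  minimize  8y1 + 8y2 + 8y3
  subject to:
    y1 + y3 >= 3
    y2 + y3 >= 5
    y1, y2, y3 >= 0

Solving the primal: x* = (0, 8).
  primal value c^T x* = 40.
Solving the dual: y* = (0, 0, 5).
  dual value b^T y* = 40.
Strong duality: c^T x* = b^T y*. Confirmed.

40


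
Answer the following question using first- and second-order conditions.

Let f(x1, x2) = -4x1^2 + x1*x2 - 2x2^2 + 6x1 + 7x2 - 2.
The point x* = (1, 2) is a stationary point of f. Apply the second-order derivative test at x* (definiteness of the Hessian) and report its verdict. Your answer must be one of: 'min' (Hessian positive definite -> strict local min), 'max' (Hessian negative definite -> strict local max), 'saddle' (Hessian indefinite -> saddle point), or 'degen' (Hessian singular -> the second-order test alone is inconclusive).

Compute the Hessian H = grad^2 f:
  H = [[-8, 1], [1, -4]]
Verify stationarity: grad f(x*) = H x* + g = (0, 0).
Eigenvalues of H: -8.2361, -3.7639.
Both eigenvalues < 0, so H is negative definite -> x* is a strict local max.

max


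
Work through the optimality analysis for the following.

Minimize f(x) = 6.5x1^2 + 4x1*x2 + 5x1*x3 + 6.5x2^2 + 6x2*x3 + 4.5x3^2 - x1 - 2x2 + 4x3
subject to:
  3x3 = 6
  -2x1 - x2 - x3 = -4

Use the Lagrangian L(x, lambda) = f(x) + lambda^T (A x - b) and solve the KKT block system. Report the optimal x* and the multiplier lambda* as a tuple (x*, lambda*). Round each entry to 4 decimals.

Form the Lagrangian:
  L(x, lambda) = (1/2) x^T Q x + c^T x + lambda^T (A x - b)
Stationarity (grad_x L = 0): Q x + c + A^T lambda = 0.
Primal feasibility: A x = b.

This gives the KKT block system:
  [ Q   A^T ] [ x     ]   [-c ]
  [ A    0  ] [ lambda ] = [ b ]

Solving the linear system:
  x*      = (1.1224, -0.2449, 2)
  lambda* = (-4.9456, 11.3061)
  f(x*)   = 41.1327

x* = (1.1224, -0.2449, 2), lambda* = (-4.9456, 11.3061)


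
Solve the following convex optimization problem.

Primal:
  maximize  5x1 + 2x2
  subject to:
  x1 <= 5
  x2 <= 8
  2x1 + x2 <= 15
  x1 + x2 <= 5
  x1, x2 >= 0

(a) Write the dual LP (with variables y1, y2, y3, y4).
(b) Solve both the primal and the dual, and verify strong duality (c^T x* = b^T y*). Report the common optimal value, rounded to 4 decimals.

The standard primal-dual pair for 'max c^T x s.t. A x <= b, x >= 0' is:
  Dual:  min b^T y  s.t.  A^T y >= c,  y >= 0.

So the dual LP is:
  minimize  5y1 + 8y2 + 15y3 + 5y4
  subject to:
    y1 + 2y3 + y4 >= 5
    y2 + y3 + y4 >= 2
    y1, y2, y3, y4 >= 0

Solving the primal: x* = (5, 0).
  primal value c^T x* = 25.
Solving the dual: y* = (3, 0, 0, 2).
  dual value b^T y* = 25.
Strong duality: c^T x* = b^T y*. Confirmed.

25


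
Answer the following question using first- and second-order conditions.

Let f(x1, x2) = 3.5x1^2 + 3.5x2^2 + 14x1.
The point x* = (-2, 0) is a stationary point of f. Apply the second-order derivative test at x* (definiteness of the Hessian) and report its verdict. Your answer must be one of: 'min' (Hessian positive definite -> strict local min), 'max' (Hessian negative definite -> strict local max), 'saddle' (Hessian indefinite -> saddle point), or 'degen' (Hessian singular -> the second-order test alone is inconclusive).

Compute the Hessian H = grad^2 f:
  H = [[7, 0], [0, 7]]
Verify stationarity: grad f(x*) = H x* + g = (0, 0).
Eigenvalues of H: 7, 7.
Both eigenvalues > 0, so H is positive definite -> x* is a strict local min.

min


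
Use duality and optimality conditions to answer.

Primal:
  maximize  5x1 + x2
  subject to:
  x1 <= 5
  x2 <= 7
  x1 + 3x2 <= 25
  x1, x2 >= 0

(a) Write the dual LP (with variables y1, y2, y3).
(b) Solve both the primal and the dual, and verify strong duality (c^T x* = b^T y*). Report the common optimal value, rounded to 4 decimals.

The standard primal-dual pair for 'max c^T x s.t. A x <= b, x >= 0' is:
  Dual:  min b^T y  s.t.  A^T y >= c,  y >= 0.

So the dual LP is:
  minimize  5y1 + 7y2 + 25y3
  subject to:
    y1 + y3 >= 5
    y2 + 3y3 >= 1
    y1, y2, y3 >= 0

Solving the primal: x* = (5, 6.6667).
  primal value c^T x* = 31.6667.
Solving the dual: y* = (4.6667, 0, 0.3333).
  dual value b^T y* = 31.6667.
Strong duality: c^T x* = b^T y*. Confirmed.

31.6667


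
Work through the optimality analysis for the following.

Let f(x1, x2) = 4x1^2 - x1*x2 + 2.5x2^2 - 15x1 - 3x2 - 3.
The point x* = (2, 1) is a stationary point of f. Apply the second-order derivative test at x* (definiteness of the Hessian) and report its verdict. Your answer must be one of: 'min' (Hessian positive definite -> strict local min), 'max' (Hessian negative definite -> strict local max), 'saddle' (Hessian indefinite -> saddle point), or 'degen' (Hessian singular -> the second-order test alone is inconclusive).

Compute the Hessian H = grad^2 f:
  H = [[8, -1], [-1, 5]]
Verify stationarity: grad f(x*) = H x* + g = (0, 0).
Eigenvalues of H: 4.6972, 8.3028.
Both eigenvalues > 0, so H is positive definite -> x* is a strict local min.

min


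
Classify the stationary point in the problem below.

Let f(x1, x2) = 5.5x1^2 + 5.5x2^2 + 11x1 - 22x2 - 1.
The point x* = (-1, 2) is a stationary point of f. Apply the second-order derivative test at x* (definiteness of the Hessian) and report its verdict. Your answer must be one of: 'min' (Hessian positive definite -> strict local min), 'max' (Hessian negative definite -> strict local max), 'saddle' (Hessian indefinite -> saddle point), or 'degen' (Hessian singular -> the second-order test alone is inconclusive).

Compute the Hessian H = grad^2 f:
  H = [[11, 0], [0, 11]]
Verify stationarity: grad f(x*) = H x* + g = (0, 0).
Eigenvalues of H: 11, 11.
Both eigenvalues > 0, so H is positive definite -> x* is a strict local min.

min


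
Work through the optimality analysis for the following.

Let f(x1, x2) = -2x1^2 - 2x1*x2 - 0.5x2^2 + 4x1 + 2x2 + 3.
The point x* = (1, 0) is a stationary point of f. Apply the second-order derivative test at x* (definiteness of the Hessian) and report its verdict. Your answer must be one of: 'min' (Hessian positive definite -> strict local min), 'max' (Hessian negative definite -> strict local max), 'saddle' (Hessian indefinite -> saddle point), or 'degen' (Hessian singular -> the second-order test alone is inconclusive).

Compute the Hessian H = grad^2 f:
  H = [[-4, -2], [-2, -1]]
Verify stationarity: grad f(x*) = H x* + g = (0, 0).
Eigenvalues of H: -5, 0.
H has a zero eigenvalue (singular; negative semidefinite but not definite), so H is neither positive definite, negative definite, nor indefinite. The second-order test alone is inconclusive -> degen.
(Indeed, f is constant along the null direction of H through x*, so x* is not a strict local extremum.)

degen


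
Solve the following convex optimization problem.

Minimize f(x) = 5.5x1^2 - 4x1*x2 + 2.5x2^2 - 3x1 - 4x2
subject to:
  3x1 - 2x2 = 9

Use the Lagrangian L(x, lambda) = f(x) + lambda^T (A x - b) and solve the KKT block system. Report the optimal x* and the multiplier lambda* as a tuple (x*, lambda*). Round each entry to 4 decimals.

Form the Lagrangian:
  L(x, lambda) = (1/2) x^T Q x + c^T x + lambda^T (A x - b)
Stationarity (grad_x L = 0): Q x + c + A^T lambda = 0.
Primal feasibility: A x = b.

This gives the KKT block system:
  [ Q   A^T ] [ x     ]   [-c ]
  [ A    0  ] [ lambda ] = [ b ]

Solving the linear system:
  x*      = (2.4146, -0.878)
  lambda* = (-9.0244)
  f(x*)   = 38.7439

x* = (2.4146, -0.878), lambda* = (-9.0244)


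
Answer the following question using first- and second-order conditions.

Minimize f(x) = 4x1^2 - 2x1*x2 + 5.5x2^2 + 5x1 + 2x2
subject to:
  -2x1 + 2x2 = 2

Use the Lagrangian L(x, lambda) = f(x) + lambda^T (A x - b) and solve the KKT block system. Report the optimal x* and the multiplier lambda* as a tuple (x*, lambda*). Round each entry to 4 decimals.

Form the Lagrangian:
  L(x, lambda) = (1/2) x^T Q x + c^T x + lambda^T (A x - b)
Stationarity (grad_x L = 0): Q x + c + A^T lambda = 0.
Primal feasibility: A x = b.

This gives the KKT block system:
  [ Q   A^T ] [ x     ]   [-c ]
  [ A    0  ] [ lambda ] = [ b ]

Solving the linear system:
  x*      = (-1.0667, -0.0667)
  lambda* = (-1.7)
  f(x*)   = -1.0333

x* = (-1.0667, -0.0667), lambda* = (-1.7)


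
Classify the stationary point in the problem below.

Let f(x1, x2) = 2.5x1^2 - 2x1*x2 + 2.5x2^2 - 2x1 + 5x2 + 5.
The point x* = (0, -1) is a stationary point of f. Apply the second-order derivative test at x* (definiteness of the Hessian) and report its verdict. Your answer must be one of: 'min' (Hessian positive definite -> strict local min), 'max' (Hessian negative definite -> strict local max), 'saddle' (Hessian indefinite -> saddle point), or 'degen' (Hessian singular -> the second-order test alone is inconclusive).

Compute the Hessian H = grad^2 f:
  H = [[5, -2], [-2, 5]]
Verify stationarity: grad f(x*) = H x* + g = (0, 0).
Eigenvalues of H: 3, 7.
Both eigenvalues > 0, so H is positive definite -> x* is a strict local min.

min


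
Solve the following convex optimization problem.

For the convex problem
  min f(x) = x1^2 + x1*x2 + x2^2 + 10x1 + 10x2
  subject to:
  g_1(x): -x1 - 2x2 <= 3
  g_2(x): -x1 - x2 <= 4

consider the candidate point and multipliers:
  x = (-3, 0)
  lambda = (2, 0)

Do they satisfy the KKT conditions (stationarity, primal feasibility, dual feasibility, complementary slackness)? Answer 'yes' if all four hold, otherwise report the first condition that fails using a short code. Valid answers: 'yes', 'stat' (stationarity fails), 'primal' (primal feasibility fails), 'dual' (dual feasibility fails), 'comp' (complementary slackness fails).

Gradient of f: grad f(x) = Q x + c = (4, 7)
Constraint values g_i(x) = a_i^T x - b_i:
  g_1((-3, 0)) = 0
  g_2((-3, 0)) = -1
Stationarity residual: grad f(x) + sum_i lambda_i a_i = (2, 3)
  -> stationarity FAILS
Primal feasibility (all g_i <= 0): OK
Dual feasibility (all lambda_i >= 0): OK
Complementary slackness (lambda_i * g_i(x) = 0 for all i): OK

Verdict: the first failing condition is stationarity -> stat.

stat


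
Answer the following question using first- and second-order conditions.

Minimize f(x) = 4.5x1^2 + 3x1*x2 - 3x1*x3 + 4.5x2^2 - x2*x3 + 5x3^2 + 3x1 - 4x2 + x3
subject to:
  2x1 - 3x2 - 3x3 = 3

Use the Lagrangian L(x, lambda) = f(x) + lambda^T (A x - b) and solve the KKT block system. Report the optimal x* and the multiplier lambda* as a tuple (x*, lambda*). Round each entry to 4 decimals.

Form the Lagrangian:
  L(x, lambda) = (1/2) x^T Q x + c^T x + lambda^T (A x - b)
Stationarity (grad_x L = 0): Q x + c + A^T lambda = 0.
Primal feasibility: A x = b.

This gives the KKT block system:
  [ Q   A^T ] [ x     ]   [-c ]
  [ A    0  ] [ lambda ] = [ b ]

Solving the linear system:
  x*      = (-0.0407, -0.2883, -0.7388)
  lambda* = (-1.9927)
  f(x*)   = 3.1351

x* = (-0.0407, -0.2883, -0.7388), lambda* = (-1.9927)


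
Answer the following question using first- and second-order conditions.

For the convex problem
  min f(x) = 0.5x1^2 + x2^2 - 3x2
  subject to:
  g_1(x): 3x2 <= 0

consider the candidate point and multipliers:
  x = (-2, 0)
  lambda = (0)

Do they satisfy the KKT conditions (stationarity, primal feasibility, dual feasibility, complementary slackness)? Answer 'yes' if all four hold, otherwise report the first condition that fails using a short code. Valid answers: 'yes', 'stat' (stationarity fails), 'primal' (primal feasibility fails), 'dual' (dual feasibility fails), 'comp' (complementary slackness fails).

Gradient of f: grad f(x) = Q x + c = (-2, -3)
Constraint values g_i(x) = a_i^T x - b_i:
  g_1((-2, 0)) = 0
Stationarity residual: grad f(x) + sum_i lambda_i a_i = (-2, -3)
  -> stationarity FAILS
Primal feasibility (all g_i <= 0): OK
Dual feasibility (all lambda_i >= 0): OK
Complementary slackness (lambda_i * g_i(x) = 0 for all i): OK

Verdict: the first failing condition is stationarity -> stat.

stat


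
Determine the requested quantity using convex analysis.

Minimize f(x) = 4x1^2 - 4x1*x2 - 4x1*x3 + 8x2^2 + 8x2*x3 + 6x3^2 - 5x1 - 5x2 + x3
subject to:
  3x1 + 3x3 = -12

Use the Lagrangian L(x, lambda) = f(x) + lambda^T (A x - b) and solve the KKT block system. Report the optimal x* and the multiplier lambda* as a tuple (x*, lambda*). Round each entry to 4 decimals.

Form the Lagrangian:
  L(x, lambda) = (1/2) x^T Q x + c^T x + lambda^T (A x - b)
Stationarity (grad_x L = 0): Q x + c + A^T lambda = 0.
Primal feasibility: A x = b.

This gives the KKT block system:
  [ Q   A^T ] [ x     ]   [-c ]
  [ A    0  ] [ lambda ] = [ b ]

Solving the linear system:
  x*      = (-1.5921, 1.1184, -2.4079)
  lambda* = (4.193)
  f(x*)   = 25.1382

x* = (-1.5921, 1.1184, -2.4079), lambda* = (4.193)


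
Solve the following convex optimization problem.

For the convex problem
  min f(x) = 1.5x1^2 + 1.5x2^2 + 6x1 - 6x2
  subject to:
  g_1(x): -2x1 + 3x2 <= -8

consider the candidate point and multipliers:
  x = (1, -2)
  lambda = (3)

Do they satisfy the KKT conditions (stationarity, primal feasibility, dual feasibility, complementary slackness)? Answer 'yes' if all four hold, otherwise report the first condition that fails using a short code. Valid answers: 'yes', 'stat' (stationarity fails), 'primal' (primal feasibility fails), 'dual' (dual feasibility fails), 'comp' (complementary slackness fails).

Gradient of f: grad f(x) = Q x + c = (9, -12)
Constraint values g_i(x) = a_i^T x - b_i:
  g_1((1, -2)) = 0
Stationarity residual: grad f(x) + sum_i lambda_i a_i = (3, -3)
  -> stationarity FAILS
Primal feasibility (all g_i <= 0): OK
Dual feasibility (all lambda_i >= 0): OK
Complementary slackness (lambda_i * g_i(x) = 0 for all i): OK

Verdict: the first failing condition is stationarity -> stat.

stat


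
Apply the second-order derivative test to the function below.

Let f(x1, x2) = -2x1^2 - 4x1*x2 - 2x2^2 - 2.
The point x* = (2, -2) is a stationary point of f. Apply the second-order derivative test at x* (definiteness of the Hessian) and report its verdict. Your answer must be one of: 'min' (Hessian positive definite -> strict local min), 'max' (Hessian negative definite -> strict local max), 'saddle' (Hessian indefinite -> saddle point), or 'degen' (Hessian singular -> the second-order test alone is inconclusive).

Compute the Hessian H = grad^2 f:
  H = [[-4, -4], [-4, -4]]
Verify stationarity: grad f(x*) = H x* + g = (0, 0).
Eigenvalues of H: -8, 0.
H has a zero eigenvalue (singular; negative semidefinite but not definite), so H is neither positive definite, negative definite, nor indefinite. The second-order test alone is inconclusive -> degen.
(Indeed, f is constant along the null direction of H through x*, so x* is not a strict local extremum.)

degen


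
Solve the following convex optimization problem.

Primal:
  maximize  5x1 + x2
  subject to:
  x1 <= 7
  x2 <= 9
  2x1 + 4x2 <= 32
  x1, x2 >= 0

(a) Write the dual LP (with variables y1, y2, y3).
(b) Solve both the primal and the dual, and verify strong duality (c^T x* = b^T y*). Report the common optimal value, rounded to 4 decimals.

The standard primal-dual pair for 'max c^T x s.t. A x <= b, x >= 0' is:
  Dual:  min b^T y  s.t.  A^T y >= c,  y >= 0.

So the dual LP is:
  minimize  7y1 + 9y2 + 32y3
  subject to:
    y1 + 2y3 >= 5
    y2 + 4y3 >= 1
    y1, y2, y3 >= 0

Solving the primal: x* = (7, 4.5).
  primal value c^T x* = 39.5.
Solving the dual: y* = (4.5, 0, 0.25).
  dual value b^T y* = 39.5.
Strong duality: c^T x* = b^T y*. Confirmed.

39.5


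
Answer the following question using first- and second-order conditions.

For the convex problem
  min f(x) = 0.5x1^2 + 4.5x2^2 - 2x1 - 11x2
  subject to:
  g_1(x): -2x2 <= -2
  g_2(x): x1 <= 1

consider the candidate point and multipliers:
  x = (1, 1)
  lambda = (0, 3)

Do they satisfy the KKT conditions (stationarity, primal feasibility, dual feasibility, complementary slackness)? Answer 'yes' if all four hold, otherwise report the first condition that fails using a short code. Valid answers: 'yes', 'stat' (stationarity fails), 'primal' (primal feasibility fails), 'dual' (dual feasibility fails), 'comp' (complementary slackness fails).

Gradient of f: grad f(x) = Q x + c = (-1, -2)
Constraint values g_i(x) = a_i^T x - b_i:
  g_1((1, 1)) = 0
  g_2((1, 1)) = 0
Stationarity residual: grad f(x) + sum_i lambda_i a_i = (2, -2)
  -> stationarity FAILS
Primal feasibility (all g_i <= 0): OK
Dual feasibility (all lambda_i >= 0): OK
Complementary slackness (lambda_i * g_i(x) = 0 for all i): OK

Verdict: the first failing condition is stationarity -> stat.

stat


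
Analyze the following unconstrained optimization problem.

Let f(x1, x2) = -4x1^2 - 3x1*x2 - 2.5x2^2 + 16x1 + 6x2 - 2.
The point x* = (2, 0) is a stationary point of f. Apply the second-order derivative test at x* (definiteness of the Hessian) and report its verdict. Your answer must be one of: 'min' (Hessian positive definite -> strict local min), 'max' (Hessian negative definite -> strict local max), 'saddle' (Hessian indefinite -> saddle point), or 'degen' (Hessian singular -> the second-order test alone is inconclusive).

Compute the Hessian H = grad^2 f:
  H = [[-8, -3], [-3, -5]]
Verify stationarity: grad f(x*) = H x* + g = (0, 0).
Eigenvalues of H: -9.8541, -3.1459.
Both eigenvalues < 0, so H is negative definite -> x* is a strict local max.

max


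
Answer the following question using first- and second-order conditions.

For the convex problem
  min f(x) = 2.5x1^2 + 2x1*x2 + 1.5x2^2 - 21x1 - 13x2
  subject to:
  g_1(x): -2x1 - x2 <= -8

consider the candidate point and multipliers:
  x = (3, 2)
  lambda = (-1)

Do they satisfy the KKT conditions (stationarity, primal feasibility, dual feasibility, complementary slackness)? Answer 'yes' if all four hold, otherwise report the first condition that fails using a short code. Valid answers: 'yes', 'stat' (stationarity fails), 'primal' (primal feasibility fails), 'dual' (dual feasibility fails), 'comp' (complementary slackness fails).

Gradient of f: grad f(x) = Q x + c = (-2, -1)
Constraint values g_i(x) = a_i^T x - b_i:
  g_1((3, 2)) = 0
Stationarity residual: grad f(x) + sum_i lambda_i a_i = (0, 0)
  -> stationarity OK
Primal feasibility (all g_i <= 0): OK
Dual feasibility (all lambda_i >= 0): FAILS
Complementary slackness (lambda_i * g_i(x) = 0 for all i): OK

Verdict: the first failing condition is dual_feasibility -> dual.

dual


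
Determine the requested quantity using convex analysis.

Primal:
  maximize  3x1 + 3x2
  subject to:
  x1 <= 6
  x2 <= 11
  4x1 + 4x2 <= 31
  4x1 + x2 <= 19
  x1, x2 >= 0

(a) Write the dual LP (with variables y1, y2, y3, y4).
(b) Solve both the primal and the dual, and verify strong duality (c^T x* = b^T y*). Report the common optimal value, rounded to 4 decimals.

The standard primal-dual pair for 'max c^T x s.t. A x <= b, x >= 0' is:
  Dual:  min b^T y  s.t.  A^T y >= c,  y >= 0.

So the dual LP is:
  minimize  6y1 + 11y2 + 31y3 + 19y4
  subject to:
    y1 + 4y3 + 4y4 >= 3
    y2 + 4y3 + y4 >= 3
    y1, y2, y3, y4 >= 0

Solving the primal: x* = (3.75, 4).
  primal value c^T x* = 23.25.
Solving the dual: y* = (0, 0, 0.75, 0).
  dual value b^T y* = 23.25.
Strong duality: c^T x* = b^T y*. Confirmed.

23.25


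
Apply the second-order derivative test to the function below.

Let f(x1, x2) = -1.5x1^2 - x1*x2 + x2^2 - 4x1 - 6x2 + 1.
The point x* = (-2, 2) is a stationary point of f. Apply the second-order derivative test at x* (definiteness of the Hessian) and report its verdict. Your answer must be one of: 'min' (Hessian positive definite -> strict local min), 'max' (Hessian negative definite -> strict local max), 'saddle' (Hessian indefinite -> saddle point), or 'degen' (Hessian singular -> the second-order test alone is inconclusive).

Compute the Hessian H = grad^2 f:
  H = [[-3, -1], [-1, 2]]
Verify stationarity: grad f(x*) = H x* + g = (0, 0).
Eigenvalues of H: -3.1926, 2.1926.
Eigenvalues have mixed signs, so H is indefinite -> x* is a saddle point.

saddle


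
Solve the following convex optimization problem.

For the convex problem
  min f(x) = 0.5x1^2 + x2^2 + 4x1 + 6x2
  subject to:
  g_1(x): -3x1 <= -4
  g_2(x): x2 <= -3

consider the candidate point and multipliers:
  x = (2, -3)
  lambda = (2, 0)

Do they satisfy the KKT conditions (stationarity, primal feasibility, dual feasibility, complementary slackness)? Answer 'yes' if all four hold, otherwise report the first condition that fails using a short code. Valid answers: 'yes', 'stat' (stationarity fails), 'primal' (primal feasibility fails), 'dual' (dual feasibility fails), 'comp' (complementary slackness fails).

Gradient of f: grad f(x) = Q x + c = (6, 0)
Constraint values g_i(x) = a_i^T x - b_i:
  g_1((2, -3)) = -2
  g_2((2, -3)) = 0
Stationarity residual: grad f(x) + sum_i lambda_i a_i = (0, 0)
  -> stationarity OK
Primal feasibility (all g_i <= 0): OK
Dual feasibility (all lambda_i >= 0): OK
Complementary slackness (lambda_i * g_i(x) = 0 for all i): FAILS

Verdict: the first failing condition is complementary_slackness -> comp.

comp


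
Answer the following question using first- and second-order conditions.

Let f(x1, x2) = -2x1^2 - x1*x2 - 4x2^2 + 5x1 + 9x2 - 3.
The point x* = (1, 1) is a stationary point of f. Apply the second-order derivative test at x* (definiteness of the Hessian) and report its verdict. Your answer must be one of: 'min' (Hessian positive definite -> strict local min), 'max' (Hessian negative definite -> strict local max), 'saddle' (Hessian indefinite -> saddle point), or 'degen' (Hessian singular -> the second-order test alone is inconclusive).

Compute the Hessian H = grad^2 f:
  H = [[-4, -1], [-1, -8]]
Verify stationarity: grad f(x*) = H x* + g = (0, 0).
Eigenvalues of H: -8.2361, -3.7639.
Both eigenvalues < 0, so H is negative definite -> x* is a strict local max.

max


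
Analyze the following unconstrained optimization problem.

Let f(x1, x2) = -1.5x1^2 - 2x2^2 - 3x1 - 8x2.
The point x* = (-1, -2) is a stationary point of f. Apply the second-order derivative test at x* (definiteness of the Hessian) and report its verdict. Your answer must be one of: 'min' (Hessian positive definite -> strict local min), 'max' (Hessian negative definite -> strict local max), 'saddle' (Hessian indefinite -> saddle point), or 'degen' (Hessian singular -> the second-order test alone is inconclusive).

Compute the Hessian H = grad^2 f:
  H = [[-3, 0], [0, -4]]
Verify stationarity: grad f(x*) = H x* + g = (0, 0).
Eigenvalues of H: -4, -3.
Both eigenvalues < 0, so H is negative definite -> x* is a strict local max.

max


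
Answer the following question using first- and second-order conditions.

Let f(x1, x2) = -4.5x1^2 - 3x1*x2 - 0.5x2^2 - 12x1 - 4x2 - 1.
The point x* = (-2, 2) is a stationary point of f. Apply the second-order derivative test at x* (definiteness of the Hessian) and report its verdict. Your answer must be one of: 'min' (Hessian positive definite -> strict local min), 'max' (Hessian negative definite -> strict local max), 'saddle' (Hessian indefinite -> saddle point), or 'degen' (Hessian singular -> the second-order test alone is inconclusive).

Compute the Hessian H = grad^2 f:
  H = [[-9, -3], [-3, -1]]
Verify stationarity: grad f(x*) = H x* + g = (0, 0).
Eigenvalues of H: -10, 0.
H has a zero eigenvalue (singular; negative semidefinite but not definite), so H is neither positive definite, negative definite, nor indefinite. The second-order test alone is inconclusive -> degen.
(Indeed, f is constant along the null direction of H through x*, so x* is not a strict local extremum.)

degen


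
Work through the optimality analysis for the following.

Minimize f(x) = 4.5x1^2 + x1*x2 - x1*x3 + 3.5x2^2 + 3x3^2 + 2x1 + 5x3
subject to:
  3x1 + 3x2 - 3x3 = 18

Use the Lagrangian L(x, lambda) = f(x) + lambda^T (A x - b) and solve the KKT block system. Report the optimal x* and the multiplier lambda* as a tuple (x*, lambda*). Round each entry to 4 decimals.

Form the Lagrangian:
  L(x, lambda) = (1/2) x^T Q x + c^T x + lambda^T (A x - b)
Stationarity (grad_x L = 0): Q x + c + A^T lambda = 0.
Primal feasibility: A x = b.

This gives the KKT block system:
  [ Q   A^T ] [ x     ]   [-c ]
  [ A    0  ] [ lambda ] = [ b ]

Solving the linear system:
  x*      = (0.8496, 1.9925, -3.1579)
  lambda* = (-4.9323)
  f(x*)   = 37.3459

x* = (0.8496, 1.9925, -3.1579), lambda* = (-4.9323)


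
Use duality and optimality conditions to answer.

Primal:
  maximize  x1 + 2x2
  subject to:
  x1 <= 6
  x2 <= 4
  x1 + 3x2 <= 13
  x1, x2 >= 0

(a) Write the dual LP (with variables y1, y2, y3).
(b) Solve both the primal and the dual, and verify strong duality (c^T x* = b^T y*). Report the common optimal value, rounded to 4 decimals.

The standard primal-dual pair for 'max c^T x s.t. A x <= b, x >= 0' is:
  Dual:  min b^T y  s.t.  A^T y >= c,  y >= 0.

So the dual LP is:
  minimize  6y1 + 4y2 + 13y3
  subject to:
    y1 + y3 >= 1
    y2 + 3y3 >= 2
    y1, y2, y3 >= 0

Solving the primal: x* = (6, 2.3333).
  primal value c^T x* = 10.6667.
Solving the dual: y* = (0.3333, 0, 0.6667).
  dual value b^T y* = 10.6667.
Strong duality: c^T x* = b^T y*. Confirmed.

10.6667


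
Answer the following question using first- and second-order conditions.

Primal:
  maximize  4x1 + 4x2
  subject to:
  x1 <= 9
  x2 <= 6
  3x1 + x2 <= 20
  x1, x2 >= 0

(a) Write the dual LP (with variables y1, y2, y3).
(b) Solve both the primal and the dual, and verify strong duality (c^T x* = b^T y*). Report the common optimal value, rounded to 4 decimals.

The standard primal-dual pair for 'max c^T x s.t. A x <= b, x >= 0' is:
  Dual:  min b^T y  s.t.  A^T y >= c,  y >= 0.

So the dual LP is:
  minimize  9y1 + 6y2 + 20y3
  subject to:
    y1 + 3y3 >= 4
    y2 + y3 >= 4
    y1, y2, y3 >= 0

Solving the primal: x* = (4.6667, 6).
  primal value c^T x* = 42.6667.
Solving the dual: y* = (0, 2.6667, 1.3333).
  dual value b^T y* = 42.6667.
Strong duality: c^T x* = b^T y*. Confirmed.

42.6667


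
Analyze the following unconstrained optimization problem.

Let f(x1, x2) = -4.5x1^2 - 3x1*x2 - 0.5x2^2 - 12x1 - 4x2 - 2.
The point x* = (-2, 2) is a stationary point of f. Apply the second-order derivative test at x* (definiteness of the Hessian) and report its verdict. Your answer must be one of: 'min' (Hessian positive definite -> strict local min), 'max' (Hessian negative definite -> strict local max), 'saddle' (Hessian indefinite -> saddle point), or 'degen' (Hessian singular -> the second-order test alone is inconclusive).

Compute the Hessian H = grad^2 f:
  H = [[-9, -3], [-3, -1]]
Verify stationarity: grad f(x*) = H x* + g = (0, 0).
Eigenvalues of H: -10, 0.
H has a zero eigenvalue (singular; negative semidefinite but not definite), so H is neither positive definite, negative definite, nor indefinite. The second-order test alone is inconclusive -> degen.
(Indeed, f is constant along the null direction of H through x*, so x* is not a strict local extremum.)

degen


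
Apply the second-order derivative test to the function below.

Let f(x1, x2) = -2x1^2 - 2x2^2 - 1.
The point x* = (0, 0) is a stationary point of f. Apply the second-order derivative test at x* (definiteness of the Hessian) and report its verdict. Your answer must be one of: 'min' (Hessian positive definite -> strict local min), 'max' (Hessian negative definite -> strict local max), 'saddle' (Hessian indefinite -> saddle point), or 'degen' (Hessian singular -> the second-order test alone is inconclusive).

Compute the Hessian H = grad^2 f:
  H = [[-4, 0], [0, -4]]
Verify stationarity: grad f(x*) = H x* + g = (0, 0).
Eigenvalues of H: -4, -4.
Both eigenvalues < 0, so H is negative definite -> x* is a strict local max.

max


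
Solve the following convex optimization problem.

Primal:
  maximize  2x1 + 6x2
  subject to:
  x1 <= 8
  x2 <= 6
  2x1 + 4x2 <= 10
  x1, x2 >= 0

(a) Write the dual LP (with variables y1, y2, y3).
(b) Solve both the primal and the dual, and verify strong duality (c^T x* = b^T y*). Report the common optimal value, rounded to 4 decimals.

The standard primal-dual pair for 'max c^T x s.t. A x <= b, x >= 0' is:
  Dual:  min b^T y  s.t.  A^T y >= c,  y >= 0.

So the dual LP is:
  minimize  8y1 + 6y2 + 10y3
  subject to:
    y1 + 2y3 >= 2
    y2 + 4y3 >= 6
    y1, y2, y3 >= 0

Solving the primal: x* = (0, 2.5).
  primal value c^T x* = 15.
Solving the dual: y* = (0, 0, 1.5).
  dual value b^T y* = 15.
Strong duality: c^T x* = b^T y*. Confirmed.

15


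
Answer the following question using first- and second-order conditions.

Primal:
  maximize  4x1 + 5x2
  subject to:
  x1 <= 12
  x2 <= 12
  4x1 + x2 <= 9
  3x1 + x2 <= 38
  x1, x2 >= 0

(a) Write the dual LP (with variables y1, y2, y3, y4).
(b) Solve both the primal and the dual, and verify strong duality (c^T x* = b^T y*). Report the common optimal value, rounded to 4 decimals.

The standard primal-dual pair for 'max c^T x s.t. A x <= b, x >= 0' is:
  Dual:  min b^T y  s.t.  A^T y >= c,  y >= 0.

So the dual LP is:
  minimize  12y1 + 12y2 + 9y3 + 38y4
  subject to:
    y1 + 4y3 + 3y4 >= 4
    y2 + y3 + y4 >= 5
    y1, y2, y3, y4 >= 0

Solving the primal: x* = (0, 9).
  primal value c^T x* = 45.
Solving the dual: y* = (0, 0, 5, 0).
  dual value b^T y* = 45.
Strong duality: c^T x* = b^T y*. Confirmed.

45
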